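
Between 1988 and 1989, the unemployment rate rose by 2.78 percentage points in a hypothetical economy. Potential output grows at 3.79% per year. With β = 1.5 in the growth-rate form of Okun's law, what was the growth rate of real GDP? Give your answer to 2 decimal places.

-0.38%

Growth-rate Okun's law: g_Y = g_Y* - β × Δu.
g_Y = 3.79 - 1.5 × (2.78) = 3.79 - 4.17 = -0.38%, i.e. -0.38% to 2 d.p.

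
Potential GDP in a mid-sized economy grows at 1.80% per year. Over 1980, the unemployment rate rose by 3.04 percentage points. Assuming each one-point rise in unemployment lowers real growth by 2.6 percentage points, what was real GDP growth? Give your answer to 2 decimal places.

Growth-rate Okun's law: g_Y = g_Y* - β × Δu.
g_Y = 1.80 - 2.6 × (3.04) = 1.8 - 7.904 = -6.104%, i.e. -6.10% to 2 d.p.

-6.10%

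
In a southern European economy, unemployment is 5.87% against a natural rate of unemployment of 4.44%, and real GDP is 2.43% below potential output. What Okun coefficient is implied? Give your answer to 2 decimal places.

β ≈ 1.70

Okun's law: output gap = -β × (u - u*).
-2.43 = -β × (5.87 - 4.44) = -β × 1.43, so β = 2.43/1.43 = 1.70.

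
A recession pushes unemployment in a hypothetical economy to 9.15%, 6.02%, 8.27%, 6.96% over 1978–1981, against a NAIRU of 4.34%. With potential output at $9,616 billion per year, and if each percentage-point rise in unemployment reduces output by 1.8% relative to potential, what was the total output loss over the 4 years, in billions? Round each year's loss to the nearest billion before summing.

$2,257 billion

Year 1978: gap = -1.8 × (9.15 - 4.34) = -8.658%, loss ≈ 9616 × 8.658/100 ≈ 833.
Year 1979: gap = -1.8 × (6.02 - 4.34) = -3.024%, loss ≈ 9616 × 3.024/100 ≈ 291.
Year 1980: gap = -1.8 × (8.27 - 4.34) = -7.074%, loss ≈ 9616 × 7.074/100 ≈ 680.
Year 1981: gap = -1.8 × (6.96 - 4.34) = -4.716%, loss ≈ 9616 × 4.716/100 ≈ 453.
Total lost output = 833 + 291 + 680 + 453 = 2257 billion.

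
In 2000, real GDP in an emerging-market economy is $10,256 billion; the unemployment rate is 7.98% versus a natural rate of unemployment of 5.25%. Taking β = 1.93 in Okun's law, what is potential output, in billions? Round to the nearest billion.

Unemployment gap = 7.98 - 5.25 = 2.73 points, so output gap = -1.93 × 2.73 = -5.2689%.
Since Y = Y* × (1 + gap/100), Y* = 10256/0.947311 ≈ 10826 billion.

$10,826 billion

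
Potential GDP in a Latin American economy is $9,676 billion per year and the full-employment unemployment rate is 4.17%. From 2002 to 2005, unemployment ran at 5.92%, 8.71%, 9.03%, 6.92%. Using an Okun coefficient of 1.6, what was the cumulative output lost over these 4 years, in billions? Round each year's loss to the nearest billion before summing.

$2,152 billion

Year 2002: gap = -1.6 × (5.92 - 4.17) = -2.8%, loss ≈ 9676 × 2.8/100 ≈ 271.
Year 2003: gap = -1.6 × (8.71 - 4.17) = -7.264%, loss ≈ 9676 × 7.264/100 ≈ 703.
Year 2004: gap = -1.6 × (9.03 - 4.17) = -7.776%, loss ≈ 9676 × 7.776/100 ≈ 752.
Year 2005: gap = -1.6 × (6.92 - 4.17) = -4.4%, loss ≈ 9676 × 4.4/100 ≈ 426.
Total lost output = 271 + 703 + 752 + 426 = 2152 billion.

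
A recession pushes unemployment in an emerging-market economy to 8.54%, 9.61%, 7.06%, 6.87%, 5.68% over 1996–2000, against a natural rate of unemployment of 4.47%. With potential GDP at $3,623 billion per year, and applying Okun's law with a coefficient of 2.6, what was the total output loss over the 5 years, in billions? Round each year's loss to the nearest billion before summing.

Year 1996: gap = -2.6 × (8.54 - 4.47) = -10.582%, loss ≈ 3623 × 10.582/100 ≈ 383.
Year 1997: gap = -2.6 × (9.61 - 4.47) = -13.364%, loss ≈ 3623 × 13.364/100 ≈ 484.
Year 1998: gap = -2.6 × (7.06 - 4.47) = -6.734%, loss ≈ 3623 × 6.734/100 ≈ 244.
Year 1999: gap = -2.6 × (6.87 - 4.47) = -6.24%, loss ≈ 3623 × 6.24/100 ≈ 226.
Year 2000: gap = -2.6 × (5.68 - 4.47) = -3.146%, loss ≈ 3623 × 3.146/100 ≈ 114.
Total lost output = 383 + 484 + 244 + 226 + 114 = 1451 billion.

$1,451 billion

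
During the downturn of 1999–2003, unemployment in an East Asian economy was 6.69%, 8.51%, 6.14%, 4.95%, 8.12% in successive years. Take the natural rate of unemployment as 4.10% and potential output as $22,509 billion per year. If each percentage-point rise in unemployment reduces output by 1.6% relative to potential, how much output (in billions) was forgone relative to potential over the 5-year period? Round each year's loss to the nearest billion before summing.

Year 1999: gap = -1.6 × (6.69 - 4.1) = -4.144%, loss ≈ 22509 × 4.144/100 ≈ 933.
Year 2000: gap = -1.6 × (8.51 - 4.1) = -7.056%, loss ≈ 22509 × 7.056/100 ≈ 1588.
Year 2001: gap = -1.6 × (6.14 - 4.1) = -3.264%, loss ≈ 22509 × 3.264/100 ≈ 735.
Year 2002: gap = -1.6 × (4.95 - 4.1) = -1.36%, loss ≈ 22509 × 1.36/100 ≈ 306.
Year 2003: gap = -1.6 × (8.12 - 4.1) = -6.432%, loss ≈ 22509 × 6.432/100 ≈ 1448.
Total lost output = 933 + 1588 + 735 + 306 + 1448 = 5010 billion.

$5,010 billion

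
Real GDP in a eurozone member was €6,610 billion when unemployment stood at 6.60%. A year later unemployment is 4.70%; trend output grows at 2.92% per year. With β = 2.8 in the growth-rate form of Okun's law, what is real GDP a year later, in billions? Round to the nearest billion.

€7,155 billion

Δu = 4.7 - 6.6 = -1.9 points.
Okun's law (growth form): g_Y = g_Y* - β × Δu = 2.92 - 2.8 × (-1.90) = 2.92 + 5.32 = 8.24%.
Real GDP in the next year = 6610 × (1 + 8.24/100) = 6610 × 1.0824 ≈ 7155 billion.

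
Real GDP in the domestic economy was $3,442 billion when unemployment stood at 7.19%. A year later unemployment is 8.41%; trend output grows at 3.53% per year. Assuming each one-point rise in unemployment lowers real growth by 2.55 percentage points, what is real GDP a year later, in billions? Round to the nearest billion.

Δu = 8.41 - 7.19 = 1.22 points.
Okun's law (growth form): g_Y = g_Y* - β × Δu = 3.53 - 2.55 × (1.22) = 3.53 - 3.111 = 0.419%.
Real GDP in the next year = 3442 × (1 + 0.419/100) = 3442 × 1.00419 ≈ 3456 billion.

$3,456 billion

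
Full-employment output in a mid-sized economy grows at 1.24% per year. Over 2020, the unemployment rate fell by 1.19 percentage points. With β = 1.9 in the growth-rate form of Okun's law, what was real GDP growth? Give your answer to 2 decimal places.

Growth-rate Okun's law: g_Y = g_Y* - β × Δu.
g_Y = 1.24 - 1.9 × (-1.19) = 1.24 + 2.261 = 3.501%, i.e. 3.50% to 2 d.p.

3.50%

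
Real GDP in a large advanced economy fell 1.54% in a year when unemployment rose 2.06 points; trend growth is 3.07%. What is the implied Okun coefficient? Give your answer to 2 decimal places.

Growth form: g_Y = g_Y* - β × Δu, so β = (g_Y* - g_Y)/Δu.
β = (3.07 + 1.54)/2.06 = 4.61/2.06 = 2.24.

β ≈ 2.24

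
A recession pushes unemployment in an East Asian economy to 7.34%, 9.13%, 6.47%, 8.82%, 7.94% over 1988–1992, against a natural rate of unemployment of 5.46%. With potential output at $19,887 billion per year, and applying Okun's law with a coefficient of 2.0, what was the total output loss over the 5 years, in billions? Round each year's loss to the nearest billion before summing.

Year 1988: gap = -2.0 × (7.34 - 5.46) = -3.76%, loss ≈ 19887 × 3.76/100 ≈ 748.
Year 1989: gap = -2.0 × (9.13 - 5.46) = -7.34%, loss ≈ 19887 × 7.34/100 ≈ 1460.
Year 1990: gap = -2.0 × (6.47 - 5.46) = -2.02%, loss ≈ 19887 × 2.02/100 ≈ 402.
Year 1991: gap = -2.0 × (8.82 - 5.46) = -6.72%, loss ≈ 19887 × 6.72/100 ≈ 1336.
Year 1992: gap = -2.0 × (7.94 - 5.46) = -4.96%, loss ≈ 19887 × 4.96/100 ≈ 986.
Total lost output = 748 + 1460 + 402 + 1336 + 986 = 4932 billion.

$4,932 billion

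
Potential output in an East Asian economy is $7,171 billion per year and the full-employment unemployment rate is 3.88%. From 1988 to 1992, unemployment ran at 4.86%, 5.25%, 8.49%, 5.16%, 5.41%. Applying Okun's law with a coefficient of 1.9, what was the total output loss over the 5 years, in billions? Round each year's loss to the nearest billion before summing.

$1,331 billion

Year 1988: gap = -1.9 × (4.86 - 3.88) = -1.862%, loss ≈ 7171 × 1.862/100 ≈ 134.
Year 1989: gap = -1.9 × (5.25 - 3.88) = -2.603%, loss ≈ 7171 × 2.603/100 ≈ 187.
Year 1990: gap = -1.9 × (8.49 - 3.88) = -8.759%, loss ≈ 7171 × 8.759/100 ≈ 628.
Year 1991: gap = -1.9 × (5.16 - 3.88) = -2.432%, loss ≈ 7171 × 2.432/100 ≈ 174.
Year 1992: gap = -1.9 × (5.41 - 3.88) = -2.907%, loss ≈ 7171 × 2.907/100 ≈ 208.
Total lost output = 134 + 187 + 628 + 174 + 208 = 1331 billion.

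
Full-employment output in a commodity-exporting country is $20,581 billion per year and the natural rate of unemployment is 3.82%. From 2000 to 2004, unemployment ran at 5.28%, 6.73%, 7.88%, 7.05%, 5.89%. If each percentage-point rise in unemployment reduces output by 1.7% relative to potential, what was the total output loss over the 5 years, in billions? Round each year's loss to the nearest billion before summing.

Year 2000: gap = -1.7 × (5.28 - 3.82) = -2.482%, loss ≈ 20581 × 2.482/100 ≈ 511.
Year 2001: gap = -1.7 × (6.73 - 3.82) = -4.947%, loss ≈ 20581 × 4.947/100 ≈ 1018.
Year 2002: gap = -1.7 × (7.88 - 3.82) = -6.902%, loss ≈ 20581 × 6.902/100 ≈ 1421.
Year 2003: gap = -1.7 × (7.05 - 3.82) = -5.491%, loss ≈ 20581 × 5.491/100 ≈ 1130.
Year 2004: gap = -1.7 × (5.89 - 3.82) = -3.519%, loss ≈ 20581 × 3.519/100 ≈ 724.
Total lost output = 511 + 1018 + 1421 + 1130 + 724 = 4804 billion.

$4,804 billion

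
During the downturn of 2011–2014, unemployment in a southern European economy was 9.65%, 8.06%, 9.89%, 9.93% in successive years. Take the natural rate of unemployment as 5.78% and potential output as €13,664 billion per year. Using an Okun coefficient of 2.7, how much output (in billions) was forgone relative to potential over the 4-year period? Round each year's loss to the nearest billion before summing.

€5,316 billion

Year 2011: gap = -2.7 × (9.65 - 5.78) = -10.449%, loss ≈ 13664 × 10.449/100 ≈ 1428.
Year 2012: gap = -2.7 × (8.06 - 5.78) = -6.156%, loss ≈ 13664 × 6.156/100 ≈ 841.
Year 2013: gap = -2.7 × (9.89 - 5.78) = -11.097%, loss ≈ 13664 × 11.097/100 ≈ 1516.
Year 2014: gap = -2.7 × (9.93 - 5.78) = -11.205%, loss ≈ 13664 × 11.205/100 ≈ 1531.
Total lost output = 1428 + 841 + 1516 + 1531 = 5316 billion.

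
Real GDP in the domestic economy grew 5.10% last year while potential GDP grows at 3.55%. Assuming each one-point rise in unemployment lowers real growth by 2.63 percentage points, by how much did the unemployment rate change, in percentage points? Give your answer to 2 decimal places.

-0.59 percentage points

Growth-rate Okun's law: g_Y = g_Y* - β × Δu, so Δu = (g_Y* - g_Y)/β.
Δu = (3.55 - 5.1)/2.63 = -1.55/2.63 = -0.59 percentage points.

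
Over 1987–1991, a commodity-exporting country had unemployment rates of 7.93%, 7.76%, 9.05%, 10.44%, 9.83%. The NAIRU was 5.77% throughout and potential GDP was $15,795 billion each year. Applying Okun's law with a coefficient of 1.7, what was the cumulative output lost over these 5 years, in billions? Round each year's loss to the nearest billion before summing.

Year 1987: gap = -1.7 × (7.93 - 5.77) = -3.672%, loss ≈ 15795 × 3.672/100 ≈ 580.
Year 1988: gap = -1.7 × (7.76 - 5.77) = -3.383%, loss ≈ 15795 × 3.383/100 ≈ 534.
Year 1989: gap = -1.7 × (9.05 - 5.77) = -5.576%, loss ≈ 15795 × 5.576/100 ≈ 881.
Year 1990: gap = -1.7 × (10.44 - 5.77) = -7.939%, loss ≈ 15795 × 7.939/100 ≈ 1254.
Year 1991: gap = -1.7 × (9.83 - 5.77) = -6.902%, loss ≈ 15795 × 6.902/100 ≈ 1090.
Total lost output = 580 + 534 + 881 + 1254 + 1090 = 4339 billion.

$4,339 billion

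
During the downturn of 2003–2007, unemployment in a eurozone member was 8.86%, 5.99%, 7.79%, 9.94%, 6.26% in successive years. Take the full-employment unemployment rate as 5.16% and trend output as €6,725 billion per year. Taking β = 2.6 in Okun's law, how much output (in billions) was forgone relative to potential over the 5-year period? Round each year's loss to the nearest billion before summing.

Year 2003: gap = -2.6 × (8.86 - 5.16) = -9.62%, loss ≈ 6725 × 9.62/100 ≈ 647.
Year 2004: gap = -2.6 × (5.99 - 5.16) = -2.158%, loss ≈ 6725 × 2.158/100 ≈ 145.
Year 2005: gap = -2.6 × (7.79 - 5.16) = -6.838%, loss ≈ 6725 × 6.838/100 ≈ 460.
Year 2006: gap = -2.6 × (9.94 - 5.16) = -12.428%, loss ≈ 6725 × 12.428/100 ≈ 836.
Year 2007: gap = -2.6 × (6.26 - 5.16) = -2.86%, loss ≈ 6725 × 2.86/100 ≈ 192.
Total lost output = 647 + 145 + 460 + 836 + 192 = 2280 billion.

€2,280 billion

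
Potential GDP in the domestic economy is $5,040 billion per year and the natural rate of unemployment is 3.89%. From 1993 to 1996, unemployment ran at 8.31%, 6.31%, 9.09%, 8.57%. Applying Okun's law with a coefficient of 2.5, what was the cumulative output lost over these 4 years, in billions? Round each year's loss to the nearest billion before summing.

$2,107 billion

Year 1993: gap = -2.5 × (8.31 - 3.89) = -11.05%, loss ≈ 5040 × 11.05/100 ≈ 557.
Year 1994: gap = -2.5 × (6.31 - 3.89) = -6.05%, loss ≈ 5040 × 6.05/100 ≈ 305.
Year 1995: gap = -2.5 × (9.09 - 3.89) = -13%, loss ≈ 5040 × 13/100 ≈ 655.
Year 1996: gap = -2.5 × (8.57 - 3.89) = -11.7%, loss ≈ 5040 × 11.7/100 ≈ 590.
Total lost output = 557 + 305 + 655 + 590 = 2107 billion.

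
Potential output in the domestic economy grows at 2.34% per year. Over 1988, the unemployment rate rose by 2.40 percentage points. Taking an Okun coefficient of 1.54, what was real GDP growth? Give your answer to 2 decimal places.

-1.36%

Growth-rate Okun's law: g_Y = g_Y* - β × Δu.
g_Y = 2.34 - 1.54 × (2.40) = 2.34 - 3.696 = -1.356%, i.e. -1.36% to 2 d.p.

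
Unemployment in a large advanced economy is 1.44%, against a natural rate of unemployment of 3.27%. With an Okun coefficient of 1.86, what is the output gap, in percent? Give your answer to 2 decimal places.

3.40%

The unemployment gap is 1.44 - 3.27 = -1.83 percentage points.
Okun's law gives an output gap of -1.86 × (-1.83) = 3.4038%, i.e. 3.40% above potential.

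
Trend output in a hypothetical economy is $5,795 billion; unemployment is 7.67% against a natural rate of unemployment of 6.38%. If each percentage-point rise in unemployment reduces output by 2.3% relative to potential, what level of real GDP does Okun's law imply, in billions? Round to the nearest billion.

$5,623 billion

Unemployment gap = 7.67 - 6.38 = 1.29 points, so the output gap is -2.3 × 1.29 = -2.967%.
Actual GDP = 5795 × (1 - 2.967/100) = 5795 × 0.97033 ≈ 5623 billion.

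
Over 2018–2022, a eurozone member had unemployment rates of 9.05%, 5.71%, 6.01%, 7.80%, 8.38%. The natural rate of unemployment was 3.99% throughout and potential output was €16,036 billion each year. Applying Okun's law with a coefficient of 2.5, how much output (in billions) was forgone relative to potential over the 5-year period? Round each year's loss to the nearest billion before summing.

€6,816 billion

Year 2018: gap = -2.5 × (9.05 - 3.99) = -12.65%, loss ≈ 16036 × 12.65/100 ≈ 2029.
Year 2019: gap = -2.5 × (5.71 - 3.99) = -4.3%, loss ≈ 16036 × 4.3/100 ≈ 690.
Year 2020: gap = -2.5 × (6.01 - 3.99) = -5.05%, loss ≈ 16036 × 5.05/100 ≈ 810.
Year 2021: gap = -2.5 × (7.8 - 3.99) = -9.525%, loss ≈ 16036 × 9.525/100 ≈ 1527.
Year 2022: gap = -2.5 × (8.38 - 3.99) = -10.975%, loss ≈ 16036 × 10.975/100 ≈ 1760.
Total lost output = 2029 + 690 + 810 + 1527 + 1760 = 6816 billion.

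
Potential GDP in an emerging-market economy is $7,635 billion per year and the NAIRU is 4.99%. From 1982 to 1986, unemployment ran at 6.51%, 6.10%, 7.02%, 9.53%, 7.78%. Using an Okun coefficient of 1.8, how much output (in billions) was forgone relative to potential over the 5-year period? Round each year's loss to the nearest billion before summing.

$1,648 billion

Year 1982: gap = -1.8 × (6.51 - 4.99) = -2.736%, loss ≈ 7635 × 2.736/100 ≈ 209.
Year 1983: gap = -1.8 × (6.1 - 4.99) = -1.998%, loss ≈ 7635 × 1.998/100 ≈ 153.
Year 1984: gap = -1.8 × (7.02 - 4.99) = -3.654%, loss ≈ 7635 × 3.654/100 ≈ 279.
Year 1985: gap = -1.8 × (9.53 - 4.99) = -8.172%, loss ≈ 7635 × 8.172/100 ≈ 624.
Year 1986: gap = -1.8 × (7.78 - 4.99) = -5.022%, loss ≈ 7635 × 5.022/100 ≈ 383.
Total lost output = 209 + 153 + 279 + 624 + 383 = 1648 billion.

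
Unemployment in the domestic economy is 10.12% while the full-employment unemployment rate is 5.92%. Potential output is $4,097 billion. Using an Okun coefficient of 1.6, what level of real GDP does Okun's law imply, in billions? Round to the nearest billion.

$3,822 billion

Unemployment gap = 10.12 - 5.92 = 4.2 points, so the output gap is -1.6 × 4.2 = -6.72%.
Actual GDP = 4097 × (1 - 6.72/100) = 4097 × 0.9328 ≈ 3822 billion.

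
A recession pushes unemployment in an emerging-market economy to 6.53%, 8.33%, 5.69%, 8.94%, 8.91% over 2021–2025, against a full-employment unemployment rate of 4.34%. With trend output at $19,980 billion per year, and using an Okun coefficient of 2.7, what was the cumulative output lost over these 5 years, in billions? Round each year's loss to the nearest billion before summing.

$9,008 billion

Year 2021: gap = -2.7 × (6.53 - 4.34) = -5.913%, loss ≈ 19980 × 5.913/100 ≈ 1181.
Year 2022: gap = -2.7 × (8.33 - 4.34) = -10.773%, loss ≈ 19980 × 10.773/100 ≈ 2152.
Year 2023: gap = -2.7 × (5.69 - 4.34) = -3.645%, loss ≈ 19980 × 3.645/100 ≈ 728.
Year 2024: gap = -2.7 × (8.94 - 4.34) = -12.42%, loss ≈ 19980 × 12.42/100 ≈ 2482.
Year 2025: gap = -2.7 × (8.91 - 4.34) = -12.339%, loss ≈ 19980 × 12.339/100 ≈ 2465.
Total lost output = 1181 + 2152 + 728 + 2482 + 2465 = 9008 billion.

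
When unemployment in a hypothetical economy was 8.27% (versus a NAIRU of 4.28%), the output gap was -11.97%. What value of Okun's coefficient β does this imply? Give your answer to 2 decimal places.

β ≈ 3.00

Okun's law: output gap = -β × (u - u*).
-11.97 = -β × (8.27 - 4.28) = -β × 3.99, so β = 11.97/3.99 = 3.00.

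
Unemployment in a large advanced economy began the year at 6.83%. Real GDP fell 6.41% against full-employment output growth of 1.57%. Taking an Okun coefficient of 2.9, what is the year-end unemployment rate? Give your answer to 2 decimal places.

9.58%

Growth-rate Okun's law: g_Y = g_Y* - β × Δu, so Δu = (g_Y* - g_Y)/β.
Δu = (1.57 + 6.41)/2.9 = 7.98/2.9 = 2.75 percentage points.
Year-end unemployment = 6.83 + 2.75 = 9.58%.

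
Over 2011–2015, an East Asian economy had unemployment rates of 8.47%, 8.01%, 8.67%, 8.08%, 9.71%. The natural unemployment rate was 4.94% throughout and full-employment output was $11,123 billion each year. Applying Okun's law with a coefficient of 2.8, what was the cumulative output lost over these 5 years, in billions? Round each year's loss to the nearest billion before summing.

$5,681 billion

Year 2011: gap = -2.8 × (8.47 - 4.94) = -9.884%, loss ≈ 11123 × 9.884/100 ≈ 1099.
Year 2012: gap = -2.8 × (8.01 - 4.94) = -8.596%, loss ≈ 11123 × 8.596/100 ≈ 956.
Year 2013: gap = -2.8 × (8.67 - 4.94) = -10.444%, loss ≈ 11123 × 10.444/100 ≈ 1162.
Year 2014: gap = -2.8 × (8.08 - 4.94) = -8.792%, loss ≈ 11123 × 8.792/100 ≈ 978.
Year 2015: gap = -2.8 × (9.71 - 4.94) = -13.356%, loss ≈ 11123 × 13.356/100 ≈ 1486.
Total lost output = 1099 + 956 + 1162 + 978 + 1486 = 5681 billion.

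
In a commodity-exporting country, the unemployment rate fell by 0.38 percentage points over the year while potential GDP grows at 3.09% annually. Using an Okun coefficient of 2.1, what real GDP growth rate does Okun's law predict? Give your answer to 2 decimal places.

Growth-rate Okun's law: g_Y = g_Y* - β × Δu.
g_Y = 3.09 - 2.1 × (-0.38) = 3.09 + 0.798 = 3.888%, i.e. 3.89% to 2 d.p.

3.89%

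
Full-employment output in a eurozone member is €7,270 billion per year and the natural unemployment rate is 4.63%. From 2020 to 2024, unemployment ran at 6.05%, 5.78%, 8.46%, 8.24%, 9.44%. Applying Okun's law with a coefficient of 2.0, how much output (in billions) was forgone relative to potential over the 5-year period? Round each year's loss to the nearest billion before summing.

€2,154 billion

Year 2020: gap = -2.0 × (6.05 - 4.63) = -2.84%, loss ≈ 7270 × 2.84/100 ≈ 206.
Year 2021: gap = -2.0 × (5.78 - 4.63) = -2.3%, loss ≈ 7270 × 2.3/100 ≈ 167.
Year 2022: gap = -2.0 × (8.46 - 4.63) = -7.66%, loss ≈ 7270 × 7.66/100 ≈ 557.
Year 2023: gap = -2.0 × (8.24 - 4.63) = -7.22%, loss ≈ 7270 × 7.22/100 ≈ 525.
Year 2024: gap = -2.0 × (9.44 - 4.63) = -9.62%, loss ≈ 7270 × 9.62/100 ≈ 699.
Total lost output = 206 + 167 + 557 + 525 + 699 = 2154 billion.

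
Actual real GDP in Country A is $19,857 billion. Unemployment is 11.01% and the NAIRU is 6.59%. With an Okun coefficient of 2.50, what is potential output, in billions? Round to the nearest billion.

$22,324 billion

Unemployment gap = 11.01 - 6.59 = 4.42 points, so output gap = -2.5 × 4.42 = -11.05%.
Since Y = Y* × (1 + gap/100), Y* = 19857/0.8895 ≈ 22324 billion.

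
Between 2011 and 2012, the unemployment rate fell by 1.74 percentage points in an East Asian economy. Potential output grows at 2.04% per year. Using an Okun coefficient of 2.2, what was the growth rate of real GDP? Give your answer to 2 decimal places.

Growth-rate Okun's law: g_Y = g_Y* - β × Δu.
g_Y = 2.04 - 2.2 × (-1.74) = 2.04 + 3.828 = 5.868%, i.e. 5.87% to 2 d.p.

5.87%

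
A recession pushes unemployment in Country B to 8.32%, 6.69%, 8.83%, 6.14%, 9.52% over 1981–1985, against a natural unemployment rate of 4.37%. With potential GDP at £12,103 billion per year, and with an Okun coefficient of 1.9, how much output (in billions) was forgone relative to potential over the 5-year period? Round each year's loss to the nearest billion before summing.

£4,059 billion

Year 1981: gap = -1.9 × (8.32 - 4.37) = -7.505%, loss ≈ 12103 × 7.505/100 ≈ 908.
Year 1982: gap = -1.9 × (6.69 - 4.37) = -4.408%, loss ≈ 12103 × 4.408/100 ≈ 534.
Year 1983: gap = -1.9 × (8.83 - 4.37) = -8.474%, loss ≈ 12103 × 8.474/100 ≈ 1026.
Year 1984: gap = -1.9 × (6.14 - 4.37) = -3.363%, loss ≈ 12103 × 3.363/100 ≈ 407.
Year 1985: gap = -1.9 × (9.52 - 4.37) = -9.785%, loss ≈ 12103 × 9.785/100 ≈ 1184.
Total lost output = 908 + 534 + 1026 + 407 + 1184 = 4059 billion.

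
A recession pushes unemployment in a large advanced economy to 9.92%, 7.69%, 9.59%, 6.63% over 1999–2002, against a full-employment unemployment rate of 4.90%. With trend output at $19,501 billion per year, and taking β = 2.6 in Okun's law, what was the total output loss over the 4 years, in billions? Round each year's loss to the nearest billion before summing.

Year 1999: gap = -2.6 × (9.92 - 4.9) = -13.052%, loss ≈ 19501 × 13.052/100 ≈ 2545.
Year 2000: gap = -2.6 × (7.69 - 4.9) = -7.254%, loss ≈ 19501 × 7.254/100 ≈ 1415.
Year 2001: gap = -2.6 × (9.59 - 4.9) = -12.194%, loss ≈ 19501 × 12.194/100 ≈ 2378.
Year 2002: gap = -2.6 × (6.63 - 4.9) = -4.498%, loss ≈ 19501 × 4.498/100 ≈ 877.
Total lost output = 2545 + 1415 + 2378 + 877 = 7215 billion.

$7,215 billion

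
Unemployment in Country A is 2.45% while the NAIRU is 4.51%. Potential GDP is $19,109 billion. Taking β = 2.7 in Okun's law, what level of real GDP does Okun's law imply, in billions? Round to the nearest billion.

Unemployment gap = 2.45 - 4.51 = -2.06 points, so the output gap is -2.7 × (-2.06) = 5.562%.
Actual GDP = 19109 × (1 + 5.562/100) = 19109 × 1.05562 ≈ 20172 billion.

$20,172 billion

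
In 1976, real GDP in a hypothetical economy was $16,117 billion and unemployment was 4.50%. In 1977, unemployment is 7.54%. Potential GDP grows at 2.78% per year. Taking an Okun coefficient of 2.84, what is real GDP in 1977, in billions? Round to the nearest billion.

Δu = 7.54 - 4.5 = 3.04 points.
Okun's law (growth form): g_Y = g_Y* - β × Δu = 2.78 - 2.84 × (3.04) = 2.78 - 8.6336 = -5.8536%.
Real GDP in the next year = 16117 × (1 - 5.8536/100) = 16117 × 0.941464 ≈ 15174 billion.

$15,174 billion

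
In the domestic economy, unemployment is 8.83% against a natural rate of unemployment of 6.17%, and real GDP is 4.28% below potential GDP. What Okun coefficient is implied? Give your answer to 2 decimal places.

β ≈ 1.61

Okun's law: output gap = -β × (u - u*).
-4.28 = -β × (8.83 - 6.17) = -β × 2.66, so β = 4.28/2.66 = 1.61.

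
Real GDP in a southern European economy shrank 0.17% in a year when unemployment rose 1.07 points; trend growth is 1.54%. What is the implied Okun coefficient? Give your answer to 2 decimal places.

Growth form: g_Y = g_Y* - β × Δu, so β = (g_Y* - g_Y)/Δu.
β = (1.54 + 0.17)/1.07 = 1.71/1.07 = 1.60.

β ≈ 1.60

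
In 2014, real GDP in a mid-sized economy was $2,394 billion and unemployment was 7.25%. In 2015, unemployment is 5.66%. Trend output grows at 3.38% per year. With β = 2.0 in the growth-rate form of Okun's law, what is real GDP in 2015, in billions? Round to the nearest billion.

$2,551 billion

Δu = 5.66 - 7.25 = -1.59 points.
Okun's law (growth form): g_Y = g_Y* - β × Δu = 3.38 - 2.0 × (-1.59) = 3.38 + 3.18 = 6.56%.
Real GDP in the next year = 2394 × (1 + 6.56/100) = 2394 × 1.0656 ≈ 2551 billion.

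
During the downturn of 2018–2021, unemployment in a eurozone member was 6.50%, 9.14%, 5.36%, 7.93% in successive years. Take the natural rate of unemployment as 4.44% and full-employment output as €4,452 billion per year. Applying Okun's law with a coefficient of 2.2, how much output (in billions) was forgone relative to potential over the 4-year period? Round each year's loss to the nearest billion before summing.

€1,094 billion

Year 2018: gap = -2.2 × (6.5 - 4.44) = -4.532%, loss ≈ 4452 × 4.532/100 ≈ 202.
Year 2019: gap = -2.2 × (9.14 - 4.44) = -10.34%, loss ≈ 4452 × 10.34/100 ≈ 460.
Year 2020: gap = -2.2 × (5.36 - 4.44) = -2.024%, loss ≈ 4452 × 2.024/100 ≈ 90.
Year 2021: gap = -2.2 × (7.93 - 4.44) = -7.678%, loss ≈ 4452 × 7.678/100 ≈ 342.
Total lost output = 202 + 460 + 90 + 342 = 1094 billion.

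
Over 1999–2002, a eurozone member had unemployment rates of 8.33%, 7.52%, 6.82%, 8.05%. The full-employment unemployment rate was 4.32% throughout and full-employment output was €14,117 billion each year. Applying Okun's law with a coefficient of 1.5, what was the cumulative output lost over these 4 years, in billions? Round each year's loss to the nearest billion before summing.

Year 1999: gap = -1.5 × (8.33 - 4.32) = -6.015%, loss ≈ 14117 × 6.015/100 ≈ 849.
Year 2000: gap = -1.5 × (7.52 - 4.32) = -4.8%, loss ≈ 14117 × 4.8/100 ≈ 678.
Year 2001: gap = -1.5 × (6.82 - 4.32) = -3.75%, loss ≈ 14117 × 3.75/100 ≈ 529.
Year 2002: gap = -1.5 × (8.05 - 4.32) = -5.595%, loss ≈ 14117 × 5.595/100 ≈ 790.
Total lost output = 849 + 678 + 529 + 790 = 2846 billion.

€2,846 billion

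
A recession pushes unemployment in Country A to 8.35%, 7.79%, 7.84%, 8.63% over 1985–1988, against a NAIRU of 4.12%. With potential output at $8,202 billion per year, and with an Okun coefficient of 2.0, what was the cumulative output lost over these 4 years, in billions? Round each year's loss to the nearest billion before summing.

$2,646 billion

Year 1985: gap = -2.0 × (8.35 - 4.12) = -8.46%, loss ≈ 8202 × 8.46/100 ≈ 694.
Year 1986: gap = -2.0 × (7.79 - 4.12) = -7.34%, loss ≈ 8202 × 7.34/100 ≈ 602.
Year 1987: gap = -2.0 × (7.84 - 4.12) = -7.44%, loss ≈ 8202 × 7.44/100 ≈ 610.
Year 1988: gap = -2.0 × (8.63 - 4.12) = -9.02%, loss ≈ 8202 × 9.02/100 ≈ 740.
Total lost output = 694 + 602 + 610 + 740 = 2646 billion.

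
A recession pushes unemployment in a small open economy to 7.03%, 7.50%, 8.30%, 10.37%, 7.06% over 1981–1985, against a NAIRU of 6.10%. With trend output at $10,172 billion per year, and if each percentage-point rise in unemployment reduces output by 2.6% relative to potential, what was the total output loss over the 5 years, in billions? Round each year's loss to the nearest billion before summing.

$2,581 billion

Year 1981: gap = -2.6 × (7.03 - 6.1) = -2.418%, loss ≈ 10172 × 2.418/100 ≈ 246.
Year 1982: gap = -2.6 × (7.5 - 6.1) = -3.64%, loss ≈ 10172 × 3.64/100 ≈ 370.
Year 1983: gap = -2.6 × (8.3 - 6.1) = -5.72%, loss ≈ 10172 × 5.72/100 ≈ 582.
Year 1984: gap = -2.6 × (10.37 - 6.1) = -11.102%, loss ≈ 10172 × 11.102/100 ≈ 1129.
Year 1985: gap = -2.6 × (7.06 - 6.1) = -2.496%, loss ≈ 10172 × 2.496/100 ≈ 254.
Total lost output = 246 + 370 + 582 + 1129 + 254 = 2581 billion.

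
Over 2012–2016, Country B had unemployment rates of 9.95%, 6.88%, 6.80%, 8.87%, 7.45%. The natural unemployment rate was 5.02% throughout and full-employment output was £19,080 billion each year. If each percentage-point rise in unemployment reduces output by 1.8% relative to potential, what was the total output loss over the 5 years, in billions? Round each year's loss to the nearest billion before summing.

Year 2012: gap = -1.8 × (9.95 - 5.02) = -8.874%, loss ≈ 19080 × 8.874/100 ≈ 1693.
Year 2013: gap = -1.8 × (6.88 - 5.02) = -3.348%, loss ≈ 19080 × 3.348/100 ≈ 639.
Year 2014: gap = -1.8 × (6.8 - 5.02) = -3.204%, loss ≈ 19080 × 3.204/100 ≈ 611.
Year 2015: gap = -1.8 × (8.87 - 5.02) = -6.93%, loss ≈ 19080 × 6.93/100 ≈ 1322.
Year 2016: gap = -1.8 × (7.45 - 5.02) = -4.374%, loss ≈ 19080 × 4.374/100 ≈ 835.
Total lost output = 1693 + 639 + 611 + 1322 + 835 = 5100 billion.

£5,100 billion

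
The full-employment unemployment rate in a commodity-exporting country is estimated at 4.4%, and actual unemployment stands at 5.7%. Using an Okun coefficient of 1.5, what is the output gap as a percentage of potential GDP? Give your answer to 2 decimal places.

-1.95%

The unemployment gap is 5.7 - 4.4 = 1.3 percentage points.
Okun's law gives an output gap of -1.5 × 1.3 = -1.95%, i.e. 1.95% below potential.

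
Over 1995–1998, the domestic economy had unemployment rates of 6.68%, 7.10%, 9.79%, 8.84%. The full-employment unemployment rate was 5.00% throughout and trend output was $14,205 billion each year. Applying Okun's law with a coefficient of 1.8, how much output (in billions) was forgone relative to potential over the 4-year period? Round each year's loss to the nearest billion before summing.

$3,174 billion

Year 1995: gap = -1.8 × (6.68 - 5) = -3.024%, loss ≈ 14205 × 3.024/100 ≈ 430.
Year 1996: gap = -1.8 × (7.1 - 5) = -3.78%, loss ≈ 14205 × 3.78/100 ≈ 537.
Year 1997: gap = -1.8 × (9.79 - 5) = -8.622%, loss ≈ 14205 × 8.622/100 ≈ 1225.
Year 1998: gap = -1.8 × (8.84 - 5) = -6.912%, loss ≈ 14205 × 6.912/100 ≈ 982.
Total lost output = 430 + 537 + 1225 + 982 = 3174 billion.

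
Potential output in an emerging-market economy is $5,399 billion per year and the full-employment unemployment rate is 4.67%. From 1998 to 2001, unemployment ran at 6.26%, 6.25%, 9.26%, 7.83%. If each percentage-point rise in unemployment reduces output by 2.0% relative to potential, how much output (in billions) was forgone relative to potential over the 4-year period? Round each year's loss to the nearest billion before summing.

Year 1998: gap = -2.0 × (6.26 - 4.67) = -3.18%, loss ≈ 5399 × 3.18/100 ≈ 172.
Year 1999: gap = -2.0 × (6.25 - 4.67) = -3.16%, loss ≈ 5399 × 3.16/100 ≈ 171.
Year 2000: gap = -2.0 × (9.26 - 4.67) = -9.18%, loss ≈ 5399 × 9.18/100 ≈ 496.
Year 2001: gap = -2.0 × (7.83 - 4.67) = -6.32%, loss ≈ 5399 × 6.32/100 ≈ 341.
Total lost output = 172 + 171 + 496 + 341 = 1180 billion.

$1,180 billion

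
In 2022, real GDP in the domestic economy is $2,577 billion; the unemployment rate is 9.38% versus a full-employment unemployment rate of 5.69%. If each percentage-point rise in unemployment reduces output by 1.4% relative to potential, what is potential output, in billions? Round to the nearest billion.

Unemployment gap = 9.38 - 5.69 = 3.69 points, so output gap = -1.4 × 3.69 = -5.166%.
Since Y = Y* × (1 + gap/100), Y* = 2577/0.94834 ≈ 2717 billion.

$2,717 billion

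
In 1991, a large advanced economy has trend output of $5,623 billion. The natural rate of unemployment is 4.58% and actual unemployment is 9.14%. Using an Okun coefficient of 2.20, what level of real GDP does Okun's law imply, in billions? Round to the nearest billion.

Unemployment gap = 9.14 - 4.58 = 4.56 points, so the output gap is -2.2 × 4.56 = -10.032%.
Actual GDP = 5623 × (1 - 10.032/100) = 5623 × 0.89968 ≈ 5059 billion.

$5,059 billion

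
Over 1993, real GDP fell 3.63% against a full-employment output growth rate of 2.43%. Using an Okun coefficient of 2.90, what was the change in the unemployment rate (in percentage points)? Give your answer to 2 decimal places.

Growth-rate Okun's law: g_Y = g_Y* - β × Δu, so Δu = (g_Y* - g_Y)/β.
Δu = (2.43 + 3.63)/2.90 = 6.06/2.90 = 2.09 percentage points.

2.09 percentage points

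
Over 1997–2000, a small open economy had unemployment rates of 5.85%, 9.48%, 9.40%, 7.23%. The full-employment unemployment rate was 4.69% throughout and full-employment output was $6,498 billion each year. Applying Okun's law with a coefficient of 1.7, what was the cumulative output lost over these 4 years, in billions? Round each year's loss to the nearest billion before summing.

Year 1997: gap = -1.7 × (5.85 - 4.69) = -1.972%, loss ≈ 6498 × 1.972/100 ≈ 128.
Year 1998: gap = -1.7 × (9.48 - 4.69) = -8.143%, loss ≈ 6498 × 8.143/100 ≈ 529.
Year 1999: gap = -1.7 × (9.4 - 4.69) = -8.007%, loss ≈ 6498 × 8.007/100 ≈ 520.
Year 2000: gap = -1.7 × (7.23 - 4.69) = -4.318%, loss ≈ 6498 × 4.318/100 ≈ 281.
Total lost output = 128 + 529 + 520 + 281 = 1458 billion.

$1,458 billion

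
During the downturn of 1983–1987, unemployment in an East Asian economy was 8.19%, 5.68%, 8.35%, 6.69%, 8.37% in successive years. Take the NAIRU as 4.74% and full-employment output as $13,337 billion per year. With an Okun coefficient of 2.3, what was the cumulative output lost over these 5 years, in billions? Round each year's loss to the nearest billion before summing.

Year 1983: gap = -2.3 × (8.19 - 4.74) = -7.935%, loss ≈ 13337 × 7.935/100 ≈ 1058.
Year 1984: gap = -2.3 × (5.68 - 4.74) = -2.162%, loss ≈ 13337 × 2.162/100 ≈ 288.
Year 1985: gap = -2.3 × (8.35 - 4.74) = -8.303%, loss ≈ 13337 × 8.303/100 ≈ 1107.
Year 1986: gap = -2.3 × (6.69 - 4.74) = -4.485%, loss ≈ 13337 × 4.485/100 ≈ 598.
Year 1987: gap = -2.3 × (8.37 - 4.74) = -8.349%, loss ≈ 13337 × 8.349/100 ≈ 1114.
Total lost output = 1058 + 288 + 1107 + 598 + 1114 = 4165 billion.

$4,165 billion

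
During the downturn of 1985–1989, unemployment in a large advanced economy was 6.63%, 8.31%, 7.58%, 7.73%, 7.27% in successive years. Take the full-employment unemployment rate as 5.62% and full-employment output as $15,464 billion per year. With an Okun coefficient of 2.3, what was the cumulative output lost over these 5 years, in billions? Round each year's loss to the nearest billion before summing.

$3,350 billion

Year 1985: gap = -2.3 × (6.63 - 5.62) = -2.323%, loss ≈ 15464 × 2.323/100 ≈ 359.
Year 1986: gap = -2.3 × (8.31 - 5.62) = -6.187%, loss ≈ 15464 × 6.187/100 ≈ 957.
Year 1987: gap = -2.3 × (7.58 - 5.62) = -4.508%, loss ≈ 15464 × 4.508/100 ≈ 697.
Year 1988: gap = -2.3 × (7.73 - 5.62) = -4.853%, loss ≈ 15464 × 4.853/100 ≈ 750.
Year 1989: gap = -2.3 × (7.27 - 5.62) = -3.795%, loss ≈ 15464 × 3.795/100 ≈ 587.
Total lost output = 359 + 957 + 697 + 750 + 587 = 3350 billion.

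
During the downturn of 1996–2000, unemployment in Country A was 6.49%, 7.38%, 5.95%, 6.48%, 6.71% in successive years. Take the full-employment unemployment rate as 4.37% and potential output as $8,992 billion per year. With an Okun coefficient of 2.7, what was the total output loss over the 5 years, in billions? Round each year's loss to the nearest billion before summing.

$2,710 billion

Year 1996: gap = -2.7 × (6.49 - 4.37) = -5.724%, loss ≈ 8992 × 5.724/100 ≈ 515.
Year 1997: gap = -2.7 × (7.38 - 4.37) = -8.127%, loss ≈ 8992 × 8.127/100 ≈ 731.
Year 1998: gap = -2.7 × (5.95 - 4.37) = -4.266%, loss ≈ 8992 × 4.266/100 ≈ 384.
Year 1999: gap = -2.7 × (6.48 - 4.37) = -5.697%, loss ≈ 8992 × 5.697/100 ≈ 512.
Year 2000: gap = -2.7 × (6.71 - 4.37) = -6.318%, loss ≈ 8992 × 6.318/100 ≈ 568.
Total lost output = 515 + 731 + 384 + 512 + 568 = 2710 billion.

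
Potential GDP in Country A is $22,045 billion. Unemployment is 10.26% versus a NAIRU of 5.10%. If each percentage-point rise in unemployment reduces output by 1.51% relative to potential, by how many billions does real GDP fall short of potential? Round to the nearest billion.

$1,718 billion

Output gap = -1.51 × (10.26 - 5.1) = -1.51 × 5.16 = -7.7916%.
Actual GDP ≈ 22045 × 0.922084 ≈ 20327 billion, so the shortfall is 22045 - 20327 = 1718 billion.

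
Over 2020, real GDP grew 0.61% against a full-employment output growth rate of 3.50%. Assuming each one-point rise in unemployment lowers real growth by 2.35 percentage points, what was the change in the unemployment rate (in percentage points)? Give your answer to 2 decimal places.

1.23 percentage points

Growth-rate Okun's law: g_Y = g_Y* - β × Δu, so Δu = (g_Y* - g_Y)/β.
Δu = (3.5 - 0.61)/2.35 = 2.89/2.35 = 1.23 percentage points.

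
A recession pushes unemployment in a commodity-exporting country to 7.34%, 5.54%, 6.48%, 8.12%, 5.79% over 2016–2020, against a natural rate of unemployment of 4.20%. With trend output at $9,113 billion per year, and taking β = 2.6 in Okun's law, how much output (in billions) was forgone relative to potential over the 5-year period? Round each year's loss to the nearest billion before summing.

$2,907 billion

Year 2016: gap = -2.6 × (7.34 - 4.2) = -8.164%, loss ≈ 9113 × 8.164/100 ≈ 744.
Year 2017: gap = -2.6 × (5.54 - 4.2) = -3.484%, loss ≈ 9113 × 3.484/100 ≈ 317.
Year 2018: gap = -2.6 × (6.48 - 4.2) = -5.928%, loss ≈ 9113 × 5.928/100 ≈ 540.
Year 2019: gap = -2.6 × (8.12 - 4.2) = -10.192%, loss ≈ 9113 × 10.192/100 ≈ 929.
Year 2020: gap = -2.6 × (5.79 - 4.2) = -4.134%, loss ≈ 9113 × 4.134/100 ≈ 377.
Total lost output = 744 + 317 + 540 + 929 + 377 = 2907 billion.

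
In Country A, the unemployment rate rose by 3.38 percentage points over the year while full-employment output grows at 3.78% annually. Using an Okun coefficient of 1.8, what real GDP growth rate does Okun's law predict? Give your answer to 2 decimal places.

Growth-rate Okun's law: g_Y = g_Y* - β × Δu.
g_Y = 3.78 - 1.8 × (3.38) = 3.78 - 6.084 = -2.304%, i.e. -2.30% to 2 d.p.

-2.30%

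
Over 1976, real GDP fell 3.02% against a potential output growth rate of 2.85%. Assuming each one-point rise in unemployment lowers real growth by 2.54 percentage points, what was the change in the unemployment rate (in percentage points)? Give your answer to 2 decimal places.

Growth-rate Okun's law: g_Y = g_Y* - β × Δu, so Δu = (g_Y* - g_Y)/β.
Δu = (2.85 + 3.02)/2.54 = 5.87/2.54 = 2.31 percentage points.

2.31 percentage points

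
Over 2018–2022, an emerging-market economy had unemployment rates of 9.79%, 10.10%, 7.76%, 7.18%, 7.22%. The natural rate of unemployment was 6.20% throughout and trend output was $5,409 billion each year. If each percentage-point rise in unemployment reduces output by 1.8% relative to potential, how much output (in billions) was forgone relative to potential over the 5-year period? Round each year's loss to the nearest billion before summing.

Year 2018: gap = -1.8 × (9.79 - 6.2) = -6.462%, loss ≈ 5409 × 6.462/100 ≈ 350.
Year 2019: gap = -1.8 × (10.1 - 6.2) = -7.02%, loss ≈ 5409 × 7.02/100 ≈ 380.
Year 2020: gap = -1.8 × (7.76 - 6.2) = -2.808%, loss ≈ 5409 × 2.808/100 ≈ 152.
Year 2021: gap = -1.8 × (7.18 - 6.2) = -1.764%, loss ≈ 5409 × 1.764/100 ≈ 95.
Year 2022: gap = -1.8 × (7.22 - 6.2) = -1.836%, loss ≈ 5409 × 1.836/100 ≈ 99.
Total lost output = 350 + 380 + 152 + 95 + 99 = 1076 billion.

$1,076 billion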